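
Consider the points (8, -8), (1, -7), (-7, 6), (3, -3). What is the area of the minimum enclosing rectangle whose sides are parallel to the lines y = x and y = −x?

In coordinates u = x + y, v = x − y the rectangle is axis-aligned; the map (x,y)→(u,v) scales areas by 2.
u-values: 0, -6, -1, 0; range = 0 − (-6) = 6.
v-values: 16, 8, -13, 6; range = 16 − (-13) = 29.
Area = (6 × 29) / 2 = 87.

87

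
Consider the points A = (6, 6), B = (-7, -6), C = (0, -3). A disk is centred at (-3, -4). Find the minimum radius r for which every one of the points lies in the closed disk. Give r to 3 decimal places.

13.454

The required radius is the distance from (-3, -4) to the farthest point.
Squared distances: 181, 20, 10.
Maximum is 181, attained at A.
r = √181 ≈ 13.454.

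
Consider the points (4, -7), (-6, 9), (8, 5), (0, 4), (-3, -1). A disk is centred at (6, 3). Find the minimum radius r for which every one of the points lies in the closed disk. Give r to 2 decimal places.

13.42

The required radius is the distance from (6, 3) to the farthest point.
Squared distances: 104, 180, 8, 37, 97.
Maximum is 180, attained at (-6, 9).
r = √180 ≈ 13.42.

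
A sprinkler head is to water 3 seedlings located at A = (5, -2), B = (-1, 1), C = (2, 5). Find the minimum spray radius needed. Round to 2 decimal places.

Side lengths²: AB² = 45, AC² = 58, BC² = 25.
Since AC² = 58 < 45 + 25 = 70, the triangle is acute, so the smallest enclosing circle is the circumcircle.
Circumcentre = (63/22, 27/22), r² = 3625/242.
r = √(3625/242) ≈ 3.87.

3.87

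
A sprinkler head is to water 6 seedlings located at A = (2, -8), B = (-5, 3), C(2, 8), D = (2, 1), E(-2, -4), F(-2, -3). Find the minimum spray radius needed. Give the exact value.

8

The minimum enclosing circle of a finite set is fixed by two of the points (as a diameter) or three (as a circumcircle).
The farthest pair is A–C with squared distance 256. The circle on this segment as diameter has centre (2, 0) and r² = 256/4 = 64.
Check B: distance² to centre = 58 ≤ 64, so it lies inside.
All remaining points lie in this disk, and no smaller disk contains both endpoints, so this is the minimum enclosing circle.
r = √64 = 8.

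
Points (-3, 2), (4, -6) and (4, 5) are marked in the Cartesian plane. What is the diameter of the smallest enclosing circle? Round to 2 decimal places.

11.57

Call the three points A, B, C in the order given.
Side lengths²: AB² = 113, AC² = 58, BC² = 121.
Since BC² = 121 < 113 + 58 = 171, the triangle is acute, so the smallest enclosing circle is the circumcircle.
Circumcentre = (31/14, -0.5), r² = 3277/98.
Diameter = 2r = 2√(3277/98) ≈ 11.57.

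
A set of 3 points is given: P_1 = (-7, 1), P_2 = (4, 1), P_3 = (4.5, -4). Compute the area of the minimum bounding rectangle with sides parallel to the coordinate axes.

57.5

x ranges over [-7, 4.5], width 11.5.
y ranges over [-4, 1], height 5.
Area = 11.5 × 5 = 57.5.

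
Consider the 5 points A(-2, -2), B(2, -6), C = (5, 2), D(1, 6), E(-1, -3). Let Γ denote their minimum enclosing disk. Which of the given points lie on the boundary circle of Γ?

B, D

By Welzl's lemma the MEC is supported by two points (diametrically opposite) or three points (on a circumcircle).
The farthest pair is B–D with squared distance 145. The circle on this segment as diameter has centre (1.5, 0) and r² = 145/4 = 36.25.
Check A: distance² to centre = 16.25 ≤ 36.25, so it lies inside.
All remaining points lie in this disk, and no smaller disk contains both endpoints, so this is the minimum enclosing circle.
The points at distance exactly r from the centre are B, D — 2 points.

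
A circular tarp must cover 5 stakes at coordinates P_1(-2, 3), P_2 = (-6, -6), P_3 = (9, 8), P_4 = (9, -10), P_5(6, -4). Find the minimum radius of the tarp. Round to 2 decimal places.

The minimum enclosing circle is determined by three boundary points: P_2, P_3, P_4.
Their circumcentre is (101/30, -1) with r² = 101461/900.
The farthest remaining point P_1 is at distance² 40321/900 ≤ 101461/900.
r = √(101461/900) ≈ 10.62.

10.62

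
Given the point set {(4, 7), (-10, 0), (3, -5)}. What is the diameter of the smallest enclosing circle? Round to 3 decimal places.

16.306

Call the three points A, B, C in the order given.
Side lengths²: AB² = 245, AC² = 145, BC² = 194.
Since AB² = 245 < 194 + 145 = 339, the triangle is acute, so the smallest enclosing circle is the circumcircle.
Circumcentre = (-91/46, 67/46), r² = 70325/1058.
Diameter = 2r = 2√(70325/1058) ≈ 16.306.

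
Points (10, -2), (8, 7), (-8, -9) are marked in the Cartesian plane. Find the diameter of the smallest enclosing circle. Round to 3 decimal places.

22.627

Call the three points A, B, C in the order given.
Side lengths²: AB² = 85, AC² = 373, BC² = 512.
Since BC² = 512 ≥ 373 + 85 = 458, the angle opposite BC is not acute, so the smallest enclosing circle has BC as diameter.
Centre = midpoint of BC = (0, -1), r² = 512/4 = 128.
Diameter = 2r = 2√128 ≈ 22.627.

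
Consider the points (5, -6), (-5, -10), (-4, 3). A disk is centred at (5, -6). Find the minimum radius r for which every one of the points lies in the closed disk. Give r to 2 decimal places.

12.73

The required radius is the distance from (5, -6) to the farthest point.
Squared distances: 0, 116, 162.
Maximum is 162, attained at (-4, 3).
r = √162 ≈ 12.73.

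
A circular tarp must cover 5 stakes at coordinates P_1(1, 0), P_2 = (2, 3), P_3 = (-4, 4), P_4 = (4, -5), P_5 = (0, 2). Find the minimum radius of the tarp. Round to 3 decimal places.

6.021

The farthest pair is P_3–P_4 with squared distance 145. The circle on this segment as diameter has centre (0, -0.5) and r² = 145/4 = 36.25.
Check P_1: distance² to centre = 1.25 ≤ 36.25, so it lies inside.
All remaining points lie in this disk, and no smaller disk contains both endpoints, so this is the minimum enclosing circle.
r = √(36.25) ≈ 6.021.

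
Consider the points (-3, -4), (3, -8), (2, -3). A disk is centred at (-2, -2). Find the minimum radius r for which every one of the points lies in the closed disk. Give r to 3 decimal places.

The required radius is the distance from (-2, -2) to the farthest point.
Squared distances: 5, 61, 17.
Maximum is 61, attained at (3, -8).
r = √61 ≈ 7.810.

7.810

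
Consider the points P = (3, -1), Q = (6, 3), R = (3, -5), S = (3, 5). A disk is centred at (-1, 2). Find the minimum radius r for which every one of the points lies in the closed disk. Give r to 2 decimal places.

8.06

The required radius is the distance from (-1, 2) to the farthest point.
Squared distances: 25, 50, 65, 25.
Maximum is 65, attained at R.
r = √65 ≈ 8.06.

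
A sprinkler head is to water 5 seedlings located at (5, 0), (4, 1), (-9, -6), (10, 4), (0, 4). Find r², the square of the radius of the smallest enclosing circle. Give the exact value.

115.25

The minimum enclosing circle of a finite set is fixed by two of the points (as a diameter) or three (as a circumcircle).
The farthest pair is (-9, -6)–(10, 4) with squared distance 461. The circle on this segment as diameter has centre (0.5, -1) and r² = 461/4 = 115.25.
Check (5, 0): distance² to centre = 21.25 ≤ 115.25, so it lies inside.
All remaining points lie in this disk, and no smaller disk contains both endpoints, so this is the minimum enclosing circle.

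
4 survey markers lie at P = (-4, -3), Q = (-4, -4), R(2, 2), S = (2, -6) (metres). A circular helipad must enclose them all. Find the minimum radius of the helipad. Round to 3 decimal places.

4.472

By Welzl's lemma the MEC is supported by two points (diametrically opposite) or three points (on a circumcircle).
The minimum enclosing circle is determined by three boundary points: Q, R, S.
Their circumcentre is (0, -2) with r² = 20.
The farthest remaining point P is at distance² 17 ≤ 20.
r = √20 ≈ 4.472.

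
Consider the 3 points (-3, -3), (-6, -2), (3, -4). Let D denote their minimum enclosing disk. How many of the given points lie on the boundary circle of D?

Call the three points A, B, C in the order given.
Side lengths²: AB² = 10, AC² = 37, BC² = 85.
Since BC² = 85 ≥ 37 + 10 = 47, the angle opposite BC is not acute, so the smallest enclosing circle has BC as diameter.
Centre = midpoint of BC = (-1.5, -3), r² = 85/4 = 21.25.
The points at distance exactly r from the centre are (-6, -2), (3, -4) — 2 points.

2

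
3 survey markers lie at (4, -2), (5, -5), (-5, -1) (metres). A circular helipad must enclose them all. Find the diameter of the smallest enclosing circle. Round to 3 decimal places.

10.770

Call the three points A, B, C in the order given.
Side lengths²: AB² = 10, AC² = 82, BC² = 116.
Since BC² = 116 ≥ 82 + 10 = 92, the angle opposite BC is not acute, so the smallest enclosing circle has BC as diameter.
Centre = midpoint of BC = (0, -3), r² = 116/4 = 29.
Diameter = 2r = 2√29 ≈ 10.770.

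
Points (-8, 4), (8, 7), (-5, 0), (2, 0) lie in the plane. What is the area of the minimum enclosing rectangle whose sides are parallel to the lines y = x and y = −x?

In coordinates u = x + y, v = x − y the rectangle is axis-aligned; the map (x,y)→(u,v) scales areas by 2.
u-values: -4, 15, -5, 2; range = 15 − (-5) = 20.
v-values: -12, 1, -5, 2; range = 2 − (-12) = 14.
Area = (20 × 14) / 2 = 140.

140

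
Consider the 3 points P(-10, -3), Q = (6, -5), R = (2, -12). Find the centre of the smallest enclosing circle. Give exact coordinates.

(-2.125, -5)

Side lengths²: PQ² = 260, PR² = 225, QR² = 65.
Since PQ² = 260 < 225 + 65 = 290, the triangle is acute, so the smallest enclosing circle is the circumcircle.
Circumcentre = (-2.125, -5), r² = 66.015625.
Centre = (-2.125, -5).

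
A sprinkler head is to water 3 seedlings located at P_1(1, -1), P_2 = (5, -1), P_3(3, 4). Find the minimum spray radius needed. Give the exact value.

2.9

Side lengths²: P_1P_2² = 16, P_1P_3² = 29, P_2P_3² = 29.
Since P_2P_3² = 29 < 29 + 16 = 45, the triangle is acute, so the smallest enclosing circle is the circumcircle.
Circumcentre = (3, 1.1), r² = 8.41.
r = √(8.41) = 2.9.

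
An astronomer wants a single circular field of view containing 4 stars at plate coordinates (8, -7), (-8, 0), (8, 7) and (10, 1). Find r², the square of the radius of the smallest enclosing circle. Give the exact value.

The minimum enclosing circle of a finite set is fixed by two of the points (as a diameter) or three (as a circumcircle).
The minimum enclosing circle is determined by three boundary points: (8, -7), (-8, 0), (8, 7).
Their circumcentre is (1.53125, 0) with r² = 90.8447265625.
The farthest remaining point (10, 1) is at distance² 72.7197265625 ≤ 90.8447265625.

90.8447265625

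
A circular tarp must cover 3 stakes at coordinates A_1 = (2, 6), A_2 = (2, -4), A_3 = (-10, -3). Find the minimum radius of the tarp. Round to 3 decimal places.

Side lengths²: A_1A_2² = 100, A_1A_3² = 225, A_2A_3² = 145.
Since A_1A_3² = 225 < 145 + 100 = 245, the triangle is acute, so the smallest enclosing circle is the circumcircle.
Circumcentre = (-3.625, 1), r² = 56.640625.
r = √(56.640625) ≈ 7.526.

7.526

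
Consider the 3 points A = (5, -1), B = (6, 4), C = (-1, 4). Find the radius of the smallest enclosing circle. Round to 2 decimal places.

3.98

Side lengths²: AB² = 26, AC² = 61, BC² = 49.
Since AC² = 61 < 49 + 26 = 75, the triangle is acute, so the smallest enclosing circle is the circumcircle.
Circumcentre = (2.5, 2.1), r² = 15.86.
r = √(15.86) ≈ 3.98.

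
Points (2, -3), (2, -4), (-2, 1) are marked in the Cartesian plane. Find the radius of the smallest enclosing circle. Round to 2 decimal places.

Call the three points A, B, C in the order given.
Side lengths²: AB² = 1, AC² = 32, BC² = 41.
Since BC² = 41 ≥ 32 + 1 = 33, the angle opposite BC is not acute, so the smallest enclosing circle has BC as diameter.
Centre = midpoint of BC = (0, -1.5), r² = 41/4 = 10.25.
r = √(10.25) ≈ 3.20.

3.20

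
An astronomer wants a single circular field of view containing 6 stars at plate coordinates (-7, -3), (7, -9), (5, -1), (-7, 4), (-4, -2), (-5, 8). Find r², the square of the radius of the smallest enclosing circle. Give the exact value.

108.25

A smallest enclosing disk is always determined by at most three of the input points on its boundary.
The farthest pair is (7, -9)–(-5, 8) with squared distance 433. The circle on this segment as diameter has centre (1, -0.5) and r² = 433/4 = 108.25.
Check (-7, -3): distance² to centre = 70.25 ≤ 108.25, so it lies inside.
All remaining points lie in this disk, and no smaller disk contains both endpoints, so this is the minimum enclosing circle.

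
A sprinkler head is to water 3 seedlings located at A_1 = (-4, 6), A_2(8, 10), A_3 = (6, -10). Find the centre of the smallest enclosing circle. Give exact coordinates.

Side lengths²: A_1A_2² = 160, A_1A_3² = 356, A_2A_3² = 404.
Since A_2A_3² = 404 < 356 + 160 = 516, the triangle is acute, so the smallest enclosing circle is the circumcircle.
Circumcentre = (133/29, 7/29), r² = 89890/841.
Centre = (133/29, 7/29).

(133/29, 7/29)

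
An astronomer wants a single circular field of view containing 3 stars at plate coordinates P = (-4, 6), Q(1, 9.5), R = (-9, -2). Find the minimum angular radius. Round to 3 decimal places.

7.620

Side lengths²: PQ² = 37.25, PR² = 89, QR² = 232.25.
Since QR² = 232.25 ≥ 89 + 37.25 = 126.25, the angle opposite QR is not acute, so the smallest enclosing circle has QR as diameter.
Centre = midpoint of QR = (-4, 3.75), r² = 232.25/4 = 58.0625.
r = √(58.0625) ≈ 7.620.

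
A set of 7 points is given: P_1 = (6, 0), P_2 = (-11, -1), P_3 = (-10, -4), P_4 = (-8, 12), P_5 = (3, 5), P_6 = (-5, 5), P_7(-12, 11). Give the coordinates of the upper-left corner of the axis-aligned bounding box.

(-12, 12)

x-range [-12, 6], y-range [-4, 12].
The upper-left corner is (-12, 12).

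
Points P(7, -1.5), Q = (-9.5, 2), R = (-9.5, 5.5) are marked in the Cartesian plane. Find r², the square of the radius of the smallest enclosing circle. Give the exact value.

80.3125

Side lengths²: PQ² = 284.5, PR² = 321.25, QR² = 12.25.
Since PR² = 321.25 ≥ 284.5 + 12.25 = 296.75, the angle opposite PR is not acute, so the smallest enclosing circle has PR as diameter.
Centre = midpoint of PR = (-1.25, 2), r² = 321.25/4 = 80.3125.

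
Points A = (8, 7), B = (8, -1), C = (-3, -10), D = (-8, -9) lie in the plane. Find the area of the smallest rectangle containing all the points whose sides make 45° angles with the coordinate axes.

In coordinates u = x + y, v = x − y the rectangle is axis-aligned; the map (x,y)→(u,v) scales areas by 2.
u-values: 15, 7, -13, -17; range = 15 − (-17) = 32.
v-values: 1, 9, 7, 1; range = 9 − 1 = 8.
Area = (32 × 8) / 2 = 128.

128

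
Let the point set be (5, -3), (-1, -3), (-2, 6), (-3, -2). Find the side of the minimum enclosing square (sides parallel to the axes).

9

The bounding box has width 8 and height 9.
An axis-aligned square enclosing the set must have side ≥ max(width, height).
So the minimum side is max(8, 9) = 9.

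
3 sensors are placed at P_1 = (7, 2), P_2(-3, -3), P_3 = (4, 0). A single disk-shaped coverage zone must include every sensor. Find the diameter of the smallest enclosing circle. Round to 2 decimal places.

11.18

Side lengths²: P_1P_2² = 125, P_1P_3² = 13, P_2P_3² = 58.
Since P_1P_2² = 125 ≥ 58 + 13 = 71, the angle opposite P_1P_2 is not acute, so the smallest enclosing circle has P_1P_2 as diameter.
Centre = midpoint of P_1P_2 = (2, -0.5), r² = 125/4 = 31.25.
Diameter = 2r = 2√(31.25) ≈ 11.18.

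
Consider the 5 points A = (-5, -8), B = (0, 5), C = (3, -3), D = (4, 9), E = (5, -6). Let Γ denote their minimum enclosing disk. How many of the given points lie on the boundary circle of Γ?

The minimum enclosing circle of a finite set is fixed by two of the points (as a diameter) or three (as a circumcircle).
The farthest pair is A–D with squared distance 370. The circle on this segment as diameter has centre (-0.5, 0.5) and r² = 370/4 = 92.5.
Check B: distance² to centre = 20.5 ≤ 92.5, so it lies inside.
All remaining points lie in this disk, and no smaller disk contains both endpoints, so this is the minimum enclosing circle.
The points at distance exactly r from the centre are A, D — 2 points.

2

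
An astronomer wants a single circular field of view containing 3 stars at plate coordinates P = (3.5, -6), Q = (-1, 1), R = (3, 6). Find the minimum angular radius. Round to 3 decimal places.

Side lengths²: PQ² = 69.25, PR² = 144.25, QR² = 41.
Since PR² = 144.25 ≥ 69.25 + 41 = 110.25, the angle opposite PR is not acute, so the smallest enclosing circle has PR as diameter.
Centre = midpoint of PR = (3.25, 0), r² = 144.25/4 = 36.0625.
r = √(36.0625) ≈ 6.005.

6.005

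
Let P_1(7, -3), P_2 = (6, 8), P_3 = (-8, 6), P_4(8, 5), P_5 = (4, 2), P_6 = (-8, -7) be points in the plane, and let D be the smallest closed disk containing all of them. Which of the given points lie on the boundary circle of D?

The minimum enclosing circle of a finite set is fixed by two of the points (as a diameter) or three (as a circumcircle).
The farthest pair is P_2–P_6 with squared distance 421. The circle on this segment as diameter has centre (-1, 0.5) and r² = 421/4 = 105.25.
Check P_1: distance² to centre = 76.25 ≤ 105.25, so it lies inside.
All remaining points lie in this disk, and no smaller disk contains both endpoints, so this is the minimum enclosing circle.
The points at distance exactly r from the centre are P_2, P_6 — 2 points.

P_2, P_6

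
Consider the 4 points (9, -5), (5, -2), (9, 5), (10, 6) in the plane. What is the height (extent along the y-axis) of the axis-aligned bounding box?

max y = 6, min y = -5, so height = 11.

11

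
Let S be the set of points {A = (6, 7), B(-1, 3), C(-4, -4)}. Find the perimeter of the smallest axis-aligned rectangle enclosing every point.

Width = max x − min x = 6 − (-4) = 10.
Height = max y − min y = 7 − (-4) = 11.
Perimeter = 2(10 + 11) = 42.

42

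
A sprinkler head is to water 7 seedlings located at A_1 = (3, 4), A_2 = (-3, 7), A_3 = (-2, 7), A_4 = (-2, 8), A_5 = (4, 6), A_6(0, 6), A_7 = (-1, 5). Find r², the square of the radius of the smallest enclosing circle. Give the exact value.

A smallest enclosing disk is always determined by at most three of the input points on its boundary.
The farthest pair is A_2–A_5 with squared distance 50. The circle on this segment as diameter has centre (0.5, 6.5) and r² = 50/4 = 12.5.
Check A_1: distance² to centre = 12.5 ≤ 12.5, so it lies inside.
All remaining points lie in this disk, and no smaller disk contains both endpoints, so this is the minimum enclosing circle.

12.5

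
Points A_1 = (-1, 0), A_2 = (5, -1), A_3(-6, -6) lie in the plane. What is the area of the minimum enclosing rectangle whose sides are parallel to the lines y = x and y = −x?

56

In coordinates u = x + y, v = x − y the rectangle is axis-aligned; the map (x,y)→(u,v) scales areas by 2.
u-values: -1, 4, -12; range = 4 − (-12) = 16.
v-values: -1, 6, 0; range = 6 − (-1) = 7.
Area = (16 × 7) / 2 = 56.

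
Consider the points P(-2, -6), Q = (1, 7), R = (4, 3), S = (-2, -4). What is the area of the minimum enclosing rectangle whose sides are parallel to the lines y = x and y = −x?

80

In coordinates u = x + y, v = x − y the rectangle is axis-aligned; the map (x,y)→(u,v) scales areas by 2.
u-values: -8, 8, 7, -6; range = 8 − (-8) = 16.
v-values: 4, -6, 1, 2; range = 4 − (-6) = 10.
Area = (16 × 10) / 2 = 80.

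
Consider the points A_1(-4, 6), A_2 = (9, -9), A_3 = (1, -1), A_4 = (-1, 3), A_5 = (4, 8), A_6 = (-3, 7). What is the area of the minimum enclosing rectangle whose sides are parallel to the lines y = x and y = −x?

168

In coordinates u = x + y, v = x − y the rectangle is axis-aligned; the map (x,y)→(u,v) scales areas by 2.
u-values: 2, 0, 0, 2, 12, 4; range = 12 − 0 = 12.
v-values: -10, 18, 2, -4, -4, -10; range = 18 − (-10) = 28.
Area = (12 × 28) / 2 = 168.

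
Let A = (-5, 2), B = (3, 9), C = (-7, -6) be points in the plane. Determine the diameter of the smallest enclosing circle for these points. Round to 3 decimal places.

18.028

Side lengths²: AB² = 113, AC² = 68, BC² = 325.
Since BC² = 325 ≥ 113 + 68 = 181, the angle opposite BC is not acute, so the smallest enclosing circle has BC as diameter.
Centre = midpoint of BC = (-2, 1.5), r² = 325/4 = 81.25.
Diameter = 2r = 2√(81.25) ≈ 18.028.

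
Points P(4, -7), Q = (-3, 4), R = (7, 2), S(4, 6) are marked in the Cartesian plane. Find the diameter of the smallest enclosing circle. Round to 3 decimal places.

The minimum enclosing circle is determined by three boundary points: P, Q, S.
Their circumcentre is (29/14, -0.5) with r² = 4505/98.
The farthest remaining point R is at distance² 2993/98 ≤ 4505/98.
Diameter = 2r = 2√(4505/98) ≈ 13.560.

13.560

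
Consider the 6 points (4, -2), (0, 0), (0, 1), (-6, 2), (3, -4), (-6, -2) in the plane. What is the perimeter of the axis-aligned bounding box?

32

Width = max x − min x = 4 − (-6) = 10.
Height = max y − min y = 2 − (-4) = 6.
Perimeter = 2(10 + 6) = 32.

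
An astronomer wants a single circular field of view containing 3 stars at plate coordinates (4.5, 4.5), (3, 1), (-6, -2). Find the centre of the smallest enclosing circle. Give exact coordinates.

Call the three points A, B, C in the order given.
Side lengths²: AB² = 14.5, AC² = 152.5, BC² = 90.
Since AC² = 152.5 ≥ 90 + 14.5 = 104.5, the angle opposite AC is not acute, so the smallest enclosing circle has AC as diameter.
Centre = midpoint of AC = (-0.75, 1.25), r² = 152.5/4 = 38.125.
Centre = (-0.75, 1.25).

(-0.75, 1.25)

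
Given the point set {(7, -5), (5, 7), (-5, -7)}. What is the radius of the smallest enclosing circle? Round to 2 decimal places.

Call the three points A, B, C in the order given.
Side lengths²: AB² = 148, AC² = 148, BC² = 296.
Since BC² = 296 ≥ 148 + 148 = 296, the angle opposite BC is not acute, so the smallest enclosing circle has BC as diameter.
Centre = midpoint of BC = (0, 0), r² = 296/4 = 74.
r = √74 ≈ 8.60.

8.60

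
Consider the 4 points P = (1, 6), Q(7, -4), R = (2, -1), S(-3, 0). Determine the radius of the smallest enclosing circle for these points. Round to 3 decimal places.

5.959

A smallest enclosing disk is always determined by at most three of the input points on its boundary.
The minimum enclosing circle is determined by three boundary points: P, Q, S.
Their circumcentre is (56/19, 7/19) with r² = 12818/361.
The farthest remaining point R is at distance² 1000/361 ≤ 12818/361.
r = √(12818/361) ≈ 5.959.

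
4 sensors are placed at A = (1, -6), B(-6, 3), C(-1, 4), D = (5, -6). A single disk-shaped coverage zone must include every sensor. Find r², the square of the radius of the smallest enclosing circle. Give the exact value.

The farthest pair is B–D with squared distance 202. The circle on this segment as diameter has centre (-0.5, -1.5) and r² = 202/4 = 50.5.
Check A: distance² to centre = 22.5 ≤ 50.5, so it lies inside.
All remaining points lie in this disk, and no smaller disk contains both endpoints, so this is the minimum enclosing circle.

50.5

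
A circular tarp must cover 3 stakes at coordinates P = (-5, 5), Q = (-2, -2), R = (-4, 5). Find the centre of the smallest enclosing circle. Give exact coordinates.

Side lengths²: PQ² = 58, PR² = 1, QR² = 53.
Since PQ² = 58 ≥ 53 + 1 = 54, the angle opposite PQ is not acute, so the smallest enclosing circle has PQ as diameter.
Centre = midpoint of PQ = (-3.5, 1.5), r² = 58/4 = 14.5.
Centre = (-3.5, 1.5).

(-3.5, 1.5)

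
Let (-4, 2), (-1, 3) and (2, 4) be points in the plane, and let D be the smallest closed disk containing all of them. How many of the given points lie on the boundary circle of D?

2

Call the three points A, B, C in the order given.
Side lengths²: AB² = 10, AC² = 40, BC² = 10.
Since AC² = 40 ≥ 10 + 10 = 20, the angle opposite AC is not acute, so the smallest enclosing circle has AC as diameter.
Centre = midpoint of AC = (-1, 3), r² = 40/4 = 10.
The points at distance exactly r from the centre are (-4, 2), (2, 4) — 2 points.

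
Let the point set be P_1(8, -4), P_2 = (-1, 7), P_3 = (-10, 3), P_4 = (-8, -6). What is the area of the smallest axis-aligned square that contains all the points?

The bounding box has width 18 and height 13.
An axis-aligned square enclosing the set must have side ≥ max(width, height).
So the minimum side is max(18, 13) = 18.
Area = 18² = 324.

324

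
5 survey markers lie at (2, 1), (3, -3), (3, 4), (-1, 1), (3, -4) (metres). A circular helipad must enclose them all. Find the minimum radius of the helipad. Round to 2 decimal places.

The minimum enclosing circle of a finite set is fixed by two of the points (as a diameter) or three (as a circumcircle).
The minimum enclosing circle is determined by three boundary points: (3, 4), (-1, 1), (3, -4).
Their circumcentre is (2.875, 0) with r² = 16.015625.
The farthest remaining point (3, -3) is at distance² 9.015625 ≤ 16.015625.
r = √(16.015625) ≈ 4.00.

4.00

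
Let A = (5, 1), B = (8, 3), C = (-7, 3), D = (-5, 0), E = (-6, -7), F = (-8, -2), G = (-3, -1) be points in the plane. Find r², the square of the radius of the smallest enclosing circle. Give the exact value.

A smallest enclosing disk is always determined by at most three of the input points on its boundary.
The minimum enclosing circle is determined by three boundary points: B, C, E.
Their circumcentre is (0.5, -1.3) with r² = 74.74.
The farthest remaining point F is at distance² 72.74 ≤ 74.74.

74.74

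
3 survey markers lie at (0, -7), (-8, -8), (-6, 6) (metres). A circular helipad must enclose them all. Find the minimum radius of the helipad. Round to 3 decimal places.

Call the three points A, B, C in the order given.
Side lengths²: AB² = 65, AC² = 205, BC² = 200.
Since AC² = 205 < 200 + 65 = 265, the triangle is acute, so the smallest enclosing circle is the circumcircle.
Circumcentre = (-105/22, -29/22), r² = 13325/242.
r = √(13325/242) ≈ 7.420.

7.420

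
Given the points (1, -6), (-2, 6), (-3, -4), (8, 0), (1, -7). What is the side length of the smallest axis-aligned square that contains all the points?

13

The bounding box has width 11 and height 13.
An axis-aligned square enclosing the set must have side ≥ max(width, height).
So the minimum side is max(11, 13) = 13.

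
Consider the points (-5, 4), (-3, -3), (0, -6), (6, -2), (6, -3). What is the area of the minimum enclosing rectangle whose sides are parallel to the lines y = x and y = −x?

In coordinates u = x + y, v = x − y the rectangle is axis-aligned; the map (x,y)→(u,v) scales areas by 2.
u-values: -1, -6, -6, 4, 3; range = 4 − (-6) = 10.
v-values: -9, 0, 6, 8, 9; range = 9 − (-9) = 18.
Area = (10 × 18) / 2 = 90.

90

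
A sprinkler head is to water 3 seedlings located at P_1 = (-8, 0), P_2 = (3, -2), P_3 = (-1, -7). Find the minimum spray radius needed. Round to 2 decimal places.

Side lengths²: P_1P_2² = 125, P_1P_3² = 98, P_2P_3² = 41.
Since P_1P_2² = 125 < 98 + 41 = 139, the triangle is acute, so the smallest enclosing circle is the circumcircle.
Circumcentre = (-47/18, -29/18), r² = 5125/162.
r = √(5125/162) ≈ 5.62.

5.62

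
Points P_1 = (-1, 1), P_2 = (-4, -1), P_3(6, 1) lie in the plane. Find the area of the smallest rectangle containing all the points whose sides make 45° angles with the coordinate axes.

48

In coordinates u = x + y, v = x − y the rectangle is axis-aligned; the map (x,y)→(u,v) scales areas by 2.
u-values: 0, -5, 7; range = 7 − (-5) = 12.
v-values: -2, -3, 5; range = 5 − (-3) = 8.
Area = (12 × 8) / 2 = 48.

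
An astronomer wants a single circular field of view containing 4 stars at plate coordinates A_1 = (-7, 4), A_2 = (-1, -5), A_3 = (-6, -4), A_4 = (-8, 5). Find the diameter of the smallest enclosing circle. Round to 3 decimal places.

12.207

The farthest pair is A_2–A_4 with squared distance 149. The circle on this segment as diameter has centre (-4.5, 0) and r² = 149/4 = 37.25.
Check A_1: distance² to centre = 22.25 ≤ 37.25, so it lies inside.
All remaining points lie in this disk, and no smaller disk contains both endpoints, so this is the minimum enclosing circle.
Diameter = 2r = 2√(37.25) ≈ 12.207.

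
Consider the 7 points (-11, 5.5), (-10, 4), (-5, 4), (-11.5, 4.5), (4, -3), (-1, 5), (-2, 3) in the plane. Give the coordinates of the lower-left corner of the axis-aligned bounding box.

x-range [-11.5, 4], y-range [-3, 5.5].
The lower-left corner is (-11.5, -3).

(-11.5, -3)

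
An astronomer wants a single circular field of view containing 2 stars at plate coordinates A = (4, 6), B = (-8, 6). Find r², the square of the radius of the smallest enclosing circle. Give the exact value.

The smallest circle enclosing two points has them as diameter endpoints.
Centre = midpoint = (-2, 6); r² = |AB|²/4 = 144/4 = 36.

36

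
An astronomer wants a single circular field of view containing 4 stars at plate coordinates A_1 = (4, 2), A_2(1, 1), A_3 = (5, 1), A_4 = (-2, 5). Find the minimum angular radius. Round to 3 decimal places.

The minimum enclosing circle of a finite set is fixed by two of the points (as a diameter) or three (as a circumcircle).
The farthest pair is A_3–A_4 with squared distance 65. The circle on this segment as diameter has centre (1.5, 3) and r² = 65/4 = 16.25.
Check A_1: distance² to centre = 7.25 ≤ 16.25, so it lies inside.
All remaining points lie in this disk, and no smaller disk contains both endpoints, so this is the minimum enclosing circle.
r = √(16.25) ≈ 4.031.

4.031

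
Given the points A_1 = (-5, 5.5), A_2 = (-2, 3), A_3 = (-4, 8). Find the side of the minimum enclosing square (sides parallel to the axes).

5

The bounding box has width 3 and height 5.
An axis-aligned square enclosing the set must have side ≥ max(width, height).
So the minimum side is max(3, 5) = 5.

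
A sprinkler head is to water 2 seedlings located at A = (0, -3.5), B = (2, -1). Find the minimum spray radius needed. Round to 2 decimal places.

1.60

The smallest circle enclosing two points has them as diameter endpoints.
Centre = midpoint = (1, -2.25); r² = |AB|²/4 = 10.25/4 = 2.5625.
r = √(2.5625) ≈ 1.60.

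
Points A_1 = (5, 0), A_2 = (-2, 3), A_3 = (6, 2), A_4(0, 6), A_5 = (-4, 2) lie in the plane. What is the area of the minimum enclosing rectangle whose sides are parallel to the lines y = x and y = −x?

55

In coordinates u = x + y, v = x − y the rectangle is axis-aligned; the map (x,y)→(u,v) scales areas by 2.
u-values: 5, 1, 8, 6, -2; range = 8 − (-2) = 10.
v-values: 5, -5, 4, -6, -6; range = 5 − (-6) = 11.
Area = (10 × 11) / 2 = 55.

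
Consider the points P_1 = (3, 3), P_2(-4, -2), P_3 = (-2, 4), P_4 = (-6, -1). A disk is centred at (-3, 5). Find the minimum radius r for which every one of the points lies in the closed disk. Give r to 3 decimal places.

The required radius is the distance from (-3, 5) to the farthest point.
Squared distances: 40, 50, 2, 45.
Maximum is 50, attained at P_2.
r = √50 ≈ 7.071.

7.071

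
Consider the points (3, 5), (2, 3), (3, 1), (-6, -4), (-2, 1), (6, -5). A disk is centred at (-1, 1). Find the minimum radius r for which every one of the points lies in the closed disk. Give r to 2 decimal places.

9.22

The required radius is the distance from (-1, 1) to the farthest point.
Squared distances: 32, 13, 16, 50, 1, 85.
Maximum is 85, attained at (6, -5).
r = √85 ≈ 9.22.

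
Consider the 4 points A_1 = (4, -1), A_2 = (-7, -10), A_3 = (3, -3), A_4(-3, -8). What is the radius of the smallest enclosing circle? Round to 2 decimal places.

7.11

A smallest enclosing disk is always determined by at most three of the input points on its boundary.
The farthest pair is A_1–A_2 with squared distance 202. The circle on this segment as diameter has centre (-1.5, -5.5) and r² = 202/4 = 50.5.
Check A_3: distance² to centre = 26.5 ≤ 50.5, so it lies inside.
All remaining points lie in this disk, and no smaller disk contains both endpoints, so this is the minimum enclosing circle.
r = √(50.5) ≈ 7.11.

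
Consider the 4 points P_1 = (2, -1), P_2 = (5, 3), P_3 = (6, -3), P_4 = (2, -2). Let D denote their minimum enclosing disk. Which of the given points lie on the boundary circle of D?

P_2, P_3, P_4

The minimum enclosing circle is determined by three boundary points: P_2, P_3, P_4.
Their circumcentre is (211/46, -7/46) with r² = 10693/1058.
The farthest remaining point P_1 is at distance² 7841/1058 ≤ 10693/1058.
The points at distance exactly r from the centre are P_2, P_3, P_4 — 3 points.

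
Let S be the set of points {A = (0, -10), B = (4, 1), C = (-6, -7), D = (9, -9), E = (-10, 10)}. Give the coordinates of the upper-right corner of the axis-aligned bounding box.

(9, 10)

x-range [-10, 9], y-range [-10, 10].
The upper-right corner is (9, 10).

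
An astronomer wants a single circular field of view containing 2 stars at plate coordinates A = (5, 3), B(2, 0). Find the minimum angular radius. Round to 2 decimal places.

The smallest circle enclosing two points has them as diameter endpoints.
Centre = midpoint = (3.5, 1.5); r² = |AB|²/4 = 18/4 = 4.5.
r = √(4.5) ≈ 2.12.

2.12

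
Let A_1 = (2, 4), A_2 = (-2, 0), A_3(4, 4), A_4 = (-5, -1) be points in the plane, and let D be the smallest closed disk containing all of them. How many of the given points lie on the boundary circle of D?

By Welzl's lemma the MEC is supported by two points (diametrically opposite) or three points (on a circumcircle).
The farthest pair is A_3–A_4 with squared distance 106. The circle on this segment as diameter has centre (-0.5, 1.5) and r² = 106/4 = 26.5.
Check A_1: distance² to centre = 12.5 ≤ 26.5, so it lies inside.
All remaining points lie in this disk, and no smaller disk contains both endpoints, so this is the minimum enclosing circle.
The points at distance exactly r from the centre are A_3, A_4 — 2 points.

2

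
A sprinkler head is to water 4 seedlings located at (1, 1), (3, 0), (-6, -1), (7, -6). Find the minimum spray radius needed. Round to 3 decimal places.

6.964

The farthest pair is (-6, -1)–(7, -6) with squared distance 194. The circle on this segment as diameter has centre (0.5, -3.5) and r² = 194/4 = 48.5.
Check (1, 1): distance² to centre = 20.5 ≤ 48.5, so it lies inside.
All remaining points lie in this disk, and no smaller disk contains both endpoints, so this is the minimum enclosing circle.
r = √(48.5) ≈ 6.964.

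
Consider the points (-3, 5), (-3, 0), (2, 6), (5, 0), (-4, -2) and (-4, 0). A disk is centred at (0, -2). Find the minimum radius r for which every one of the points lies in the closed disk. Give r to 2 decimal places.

8.25

The required radius is the distance from (0, -2) to the farthest point.
Squared distances: 58, 13, 68, 29, 16, 20.
Maximum is 68, attained at (2, 6).
r = √68 ≈ 8.25.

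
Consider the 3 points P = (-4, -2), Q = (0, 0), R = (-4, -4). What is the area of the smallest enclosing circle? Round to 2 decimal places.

Side lengths²: PQ² = 20, PR² = 4, QR² = 32.
Since QR² = 32 ≥ 20 + 4 = 24, the angle opposite QR is not acute, so the smallest enclosing circle has QR as diameter.
Centre = midpoint of QR = (-2, -2), r² = 32/4 = 8.
Area = π·r² = π·8 ≈ 25.13.

25.13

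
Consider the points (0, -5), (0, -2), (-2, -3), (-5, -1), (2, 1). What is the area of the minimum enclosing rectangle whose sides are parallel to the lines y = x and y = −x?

40.5

In coordinates u = x + y, v = x − y the rectangle is axis-aligned; the map (x,y)→(u,v) scales areas by 2.
u-values: -5, -2, -5, -6, 3; range = 3 − (-6) = 9.
v-values: 5, 2, 1, -4, 1; range = 5 − (-4) = 9.
Area = (9 × 9) / 2 = 40.5.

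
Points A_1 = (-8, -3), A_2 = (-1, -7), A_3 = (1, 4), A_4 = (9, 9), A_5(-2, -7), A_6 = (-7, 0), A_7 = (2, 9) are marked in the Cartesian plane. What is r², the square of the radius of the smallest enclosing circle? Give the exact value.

108.25

The farthest pair is A_1–A_4 with squared distance 433. The circle on this segment as diameter has centre (0.5, 3) and r² = 433/4 = 108.25.
Check A_2: distance² to centre = 102.25 ≤ 108.25, so it lies inside.
All remaining points lie in this disk, and no smaller disk contains both endpoints, so this is the minimum enclosing circle.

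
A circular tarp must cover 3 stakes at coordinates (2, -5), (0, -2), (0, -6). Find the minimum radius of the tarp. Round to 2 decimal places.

Call the three points A, B, C in the order given.
Side lengths²: AB² = 13, AC² = 5, BC² = 16.
Since BC² = 16 < 13 + 5 = 18, the triangle is acute, so the smallest enclosing circle is the circumcircle.
Circumcentre = (0.25, -4), r² = 4.0625.
r = √(4.0625) ≈ 2.02.

2.02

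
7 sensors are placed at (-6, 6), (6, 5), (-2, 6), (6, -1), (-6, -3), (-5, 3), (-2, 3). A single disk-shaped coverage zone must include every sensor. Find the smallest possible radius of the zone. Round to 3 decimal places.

The minimum enclosing circle of a finite set is fixed by two of the points (as a diameter) or three (as a circumcircle).
The minimum enclosing circle is determined by three boundary points: (-6, 6), (6, 5), (-6, -3).
Their circumcentre is (-1/3, 1.5) with r² = 1885/36.
The farthest remaining point (6, -1) is at distance² 1669/36 ≤ 1885/36.
r = √(1885/36) ≈ 7.236.

7.236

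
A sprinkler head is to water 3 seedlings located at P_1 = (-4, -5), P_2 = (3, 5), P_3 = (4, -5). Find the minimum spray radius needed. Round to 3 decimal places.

6.134

Side lengths²: P_1P_2² = 149, P_1P_3² = 64, P_2P_3² = 101.
Since P_1P_2² = 149 < 101 + 64 = 165, the triangle is acute, so the smallest enclosing circle is the circumcircle.
Circumcentre = (0, -0.35), r² = 37.6225.
r = √(37.6225) ≈ 6.134.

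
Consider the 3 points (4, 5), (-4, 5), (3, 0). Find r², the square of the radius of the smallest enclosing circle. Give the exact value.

19.24

Call the three points A, B, C in the order given.
Side lengths²: AB² = 64, AC² = 26, BC² = 74.
Since BC² = 74 < 64 + 26 = 90, the triangle is acute, so the smallest enclosing circle is the circumcircle.
Circumcentre = (0, 3.2), r² = 19.24.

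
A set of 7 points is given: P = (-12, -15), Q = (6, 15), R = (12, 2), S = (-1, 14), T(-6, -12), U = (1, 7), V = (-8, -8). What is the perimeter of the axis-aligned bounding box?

Width = max x − min x = 12 − (-12) = 24.
Height = max y − min y = 15 − (-15) = 30.
Perimeter = 2(24 + 30) = 108.

108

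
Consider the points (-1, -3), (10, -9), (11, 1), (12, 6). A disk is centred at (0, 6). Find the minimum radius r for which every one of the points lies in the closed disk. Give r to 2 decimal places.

18.03

The required radius is the distance from (0, 6) to the farthest point.
Squared distances: 82, 325, 146, 144.
Maximum is 325, attained at (10, -9).
r = √325 ≈ 18.03.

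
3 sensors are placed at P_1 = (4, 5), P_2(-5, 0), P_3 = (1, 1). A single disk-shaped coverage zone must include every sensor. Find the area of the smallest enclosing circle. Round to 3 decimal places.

83.252

Side lengths²: P_1P_2² = 106, P_1P_3² = 25, P_2P_3² = 37.
Since P_1P_2² = 106 ≥ 37 + 25 = 62, the angle opposite P_1P_2 is not acute, so the smallest enclosing circle has P_1P_2 as diameter.
Centre = midpoint of P_1P_2 = (-0.5, 2.5), r² = 106/4 = 26.5.
Area = π·r² = π·26.5 ≈ 83.252.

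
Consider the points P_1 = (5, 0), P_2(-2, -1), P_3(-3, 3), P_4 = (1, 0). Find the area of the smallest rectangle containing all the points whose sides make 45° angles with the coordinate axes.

In coordinates u = x + y, v = x − y the rectangle is axis-aligned; the map (x,y)→(u,v) scales areas by 2.
u-values: 5, -3, 0, 1; range = 5 − (-3) = 8.
v-values: 5, -1, -6, 1; range = 5 − (-6) = 11.
Area = (8 × 11) / 2 = 44.

44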